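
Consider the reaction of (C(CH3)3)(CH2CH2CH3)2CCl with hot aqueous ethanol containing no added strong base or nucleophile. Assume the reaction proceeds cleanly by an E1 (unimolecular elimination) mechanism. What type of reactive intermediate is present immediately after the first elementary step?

Step 1: Unassisted departure of Cl⁻ (taking the C–Cl bonding pair) generates a tertiary carbocation.
After step 1 the species present is a tertiary carbocation.

tertiary carbocation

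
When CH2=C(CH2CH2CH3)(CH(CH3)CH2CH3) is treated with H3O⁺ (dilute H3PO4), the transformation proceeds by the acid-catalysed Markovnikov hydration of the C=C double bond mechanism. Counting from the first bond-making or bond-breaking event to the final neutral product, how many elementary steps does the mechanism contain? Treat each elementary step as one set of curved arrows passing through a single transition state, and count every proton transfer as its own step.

3

Step 1: Protonation of the alkene by H3O⁺: the π bond acts as the nucleophile and picks up H⁺, giving the more stable (Markovnikov) tertiary carbocation. H2O is released.
(No 1,2-shift: no single shift to an adjacent carbon would give a more stable cation.)
Step 2: Water acts as the nucleophile: an oxygen lone pair bonds to the cationic carbon, giving an oxonium-ion intermediate.
Step 3: Proton transfer from the O–H of the oxonium ion to H2O completes the catalytic cycle and yields the alcohol.
Total: 3 elementary steps.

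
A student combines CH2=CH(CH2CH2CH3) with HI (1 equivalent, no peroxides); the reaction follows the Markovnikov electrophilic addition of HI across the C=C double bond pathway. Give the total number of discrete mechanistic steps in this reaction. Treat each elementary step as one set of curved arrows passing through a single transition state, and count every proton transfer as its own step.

2

Step 1: The π electrons of the C=C bond attack a proton of HI; Markovnikov addition places the new C–H on the less-substituted alkene carbon, so the positive charge ends up on the more-substituted carbon — a secondary carbocation. The H–I bond breaks heterolytically, releasing I⁻.
(No 1,2-shift: no single shift to an adjacent carbon would give a more stable cation.)
Step 2: I⁻ captures the cation: a lone pair on I⁻ fills the empty p orbital, producing the alkyl halide product.
Total: 2 elementary steps.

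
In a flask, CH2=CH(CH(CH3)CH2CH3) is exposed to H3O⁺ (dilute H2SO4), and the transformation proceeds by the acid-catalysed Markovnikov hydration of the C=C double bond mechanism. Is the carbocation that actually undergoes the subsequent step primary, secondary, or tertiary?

Step 1: Protonation of the alkene by H3O⁺: the π bond acts as the nucleophile and picks up H⁺, giving the more stable (Markovnikov) secondary carbocation. H2O is released.
Step 2: A hydride (H with its bonding pair) migrates from the adjacent sec-butyl carbon to the cationic centre — a 1,2-hydride shift — upgrading the secondary cation to a tertiary one.
The cation rearranges from secondary to tertiary via a 1,2-hydride shift from the adjacent sec-butyl carbon; the tertiary cation is what reacts next.

tertiary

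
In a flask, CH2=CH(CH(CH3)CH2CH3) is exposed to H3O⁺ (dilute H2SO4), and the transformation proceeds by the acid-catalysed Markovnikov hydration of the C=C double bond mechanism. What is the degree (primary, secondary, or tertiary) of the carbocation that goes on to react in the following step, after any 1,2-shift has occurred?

tertiary

Step 1: Protonation of the alkene by H3O⁺: the π bond acts as the nucleophile and picks up H⁺, giving the more stable (Markovnikov) secondary carbocation. H2O is released.
Step 2: A 1,2-hydride shift from the adjacent sec-butyl carbon moves the positive charge from the secondary centre to an adjacent carbon, generating a more stable tertiary carbocation.
The cation rearranges from secondary to tertiary via a 1,2-hydride shift from the adjacent sec-butyl carbon; the tertiary cation is what reacts next.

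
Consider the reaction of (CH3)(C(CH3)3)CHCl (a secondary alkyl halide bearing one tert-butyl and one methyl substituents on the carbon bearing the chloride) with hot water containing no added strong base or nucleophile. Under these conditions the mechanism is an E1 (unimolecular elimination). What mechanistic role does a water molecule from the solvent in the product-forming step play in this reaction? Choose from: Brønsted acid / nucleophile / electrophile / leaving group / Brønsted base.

Step 3: Loss of a β-proton to a water molecule of the solvent: the C–H bonding pair collapses toward the cationic carbon to form the C=C π bond, yielding the alkene.
A water molecule from the solvent in the product-forming step accepts a proton in a proton-transfer step — a Brønsted base.

Brønsted base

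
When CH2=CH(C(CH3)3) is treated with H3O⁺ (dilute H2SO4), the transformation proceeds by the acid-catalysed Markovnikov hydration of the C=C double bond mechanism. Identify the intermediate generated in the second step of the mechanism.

Step 1: Electrophilic addition begins with the π(C=C) electrons forming a bond to the proton of H3O⁺. Following Markovnikov's rule, the resulting cation is secondary. H2O is released.
Step 2: A 1,2-methyl shift from the adjacent tert-butyl carbon moves the positive charge from the secondary centre to an adjacent carbon, generating a more stable tertiary carbocation.
After step 2 the species present is a tertiary carbocation.

tertiary carbocation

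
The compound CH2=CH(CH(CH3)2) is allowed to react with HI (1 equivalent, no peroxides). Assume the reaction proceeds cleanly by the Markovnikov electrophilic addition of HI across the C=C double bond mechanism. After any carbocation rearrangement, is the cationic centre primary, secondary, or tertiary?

tertiary

Step 1: The π electrons of the C=C bond attack a proton of HI; Markovnikov addition places the new C–H on the less-substituted alkene carbon, so the positive charge ends up on the more-substituted carbon — a secondary carbocation. The H–I bond breaks heterolytically, releasing I⁻.
Step 2: A 1,2-hydride shift from the adjacent isopropyl carbon moves the positive charge from the secondary centre to an adjacent carbon, generating a more stable tertiary carbocation.
The cation rearranges from secondary to tertiary via a 1,2-hydride shift from the adjacent isopropyl carbon; the tertiary cation is what reacts next.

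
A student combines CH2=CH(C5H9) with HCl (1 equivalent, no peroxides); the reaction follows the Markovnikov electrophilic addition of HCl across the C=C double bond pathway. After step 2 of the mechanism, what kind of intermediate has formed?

tertiary carbocation

Step 1: Electrophilic addition begins with the π(C=C) electrons forming a bond to the proton of HCl. Following Markovnikov's rule, the resulting cation is secondary. The H–Cl bond breaks heterolytically, releasing Cl⁻.
Step 2: A hydride (H with its bonding pair) migrates from the adjacent cyclopentyl carbon to the cationic centre — a 1,2-hydride shift — upgrading the secondary cation to a tertiary one.
After step 2 the species present is a tertiary carbocation.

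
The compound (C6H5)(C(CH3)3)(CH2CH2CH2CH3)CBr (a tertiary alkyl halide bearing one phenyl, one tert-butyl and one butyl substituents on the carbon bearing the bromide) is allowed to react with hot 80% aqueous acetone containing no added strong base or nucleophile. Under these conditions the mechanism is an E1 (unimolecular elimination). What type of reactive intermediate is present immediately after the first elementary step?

Step 1: Ionisation: the C–Br σ-bond cleaves heterolytically; both bonding electrons depart with Br⁻, leaving a tertiary carbocation at the α-carbon.
After step 1 the species present is a tertiary carbocation.

tertiary carbocation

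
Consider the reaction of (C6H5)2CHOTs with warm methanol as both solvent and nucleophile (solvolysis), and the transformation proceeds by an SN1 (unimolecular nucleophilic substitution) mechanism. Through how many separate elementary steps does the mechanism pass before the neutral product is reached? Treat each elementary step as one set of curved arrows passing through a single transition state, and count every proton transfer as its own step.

3

Step 1: The C–O bond breaks with both electrons going to the tosylate; TsO⁻ leaves and a secondary carbocation remains.
(No 1,2-shift: no single shift to an adjacent carbon would give a more stable cation.)
Step 2: CH3OH donates an oxygen lone pair into the empty p orbital of the cation, giving a protonated ether (an oxonium ion).
Step 3: Deprotonation of the oxonium oxygen by solvent methanol yields the neutral ether.
Total: 3 elementary steps.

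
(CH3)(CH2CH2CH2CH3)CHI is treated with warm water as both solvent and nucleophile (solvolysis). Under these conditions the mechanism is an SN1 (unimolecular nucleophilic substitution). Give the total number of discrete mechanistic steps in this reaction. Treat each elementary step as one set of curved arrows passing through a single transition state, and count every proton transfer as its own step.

Step 1: Rate-determining heterolysis of the C–I bond gives I⁻ and a secondary carbocation.
(No 1,2-shift: no single shift to an adjacent carbon would give a more stable cation.)
Step 2: Nucleophilic capture: the oxygen of H2O bonds to the cationic carbon, producing an oxonium-ion intermediate.
Step 3: Deprotonation of the oxonium oxygen by solvent water yields the neutral alcohol.
Total: 3 elementary steps.

3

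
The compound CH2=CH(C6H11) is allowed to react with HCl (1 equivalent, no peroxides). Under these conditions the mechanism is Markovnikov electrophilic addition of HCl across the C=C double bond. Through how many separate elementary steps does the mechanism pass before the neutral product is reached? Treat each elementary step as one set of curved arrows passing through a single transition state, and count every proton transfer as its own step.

Step 1: The π electrons of the C=C bond attack a proton of HCl; Markovnikov addition places the new C–H on the less-substituted alkene carbon, so the positive charge ends up on the more-substituted carbon — a secondary carbocation. The H–Cl bond breaks heterolytically, releasing Cl⁻.
Step 2: A 1,2-hydride shift from the adjacent cyclohexyl carbon moves the positive charge from the secondary centre to an adjacent carbon, generating a more stable tertiary carbocation.
Step 3: Nucleophilic attack by Cl⁻ on the carbocation completes the addition, giving R–Cl.
Total: 3 elementary steps.

3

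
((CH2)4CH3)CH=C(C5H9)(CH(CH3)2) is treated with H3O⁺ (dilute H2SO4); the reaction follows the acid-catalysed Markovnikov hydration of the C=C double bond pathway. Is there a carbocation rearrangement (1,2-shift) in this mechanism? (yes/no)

no

The first-formed carbocation is tertiary.
No single 1,2-shift to an adjacent carbon would produce a more-substituted cation than the one already present, so no rearrangement occurs.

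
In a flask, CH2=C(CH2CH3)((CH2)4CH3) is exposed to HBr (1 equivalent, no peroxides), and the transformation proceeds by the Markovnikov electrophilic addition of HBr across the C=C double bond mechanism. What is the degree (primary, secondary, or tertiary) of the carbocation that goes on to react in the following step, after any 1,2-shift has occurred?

tertiary

Step 1: The π electrons of the C=C bond attack a proton of HBr; Markovnikov addition places the new C–H on the less-substituted alkene carbon, so the positive charge ends up on the more-substituted carbon — a tertiary carbocation. The H–Br bond breaks heterolytically, releasing Br⁻.
No single 1,2-shift to an adjacent carbon would give a more-substituted cation, so no rearrangement occurs.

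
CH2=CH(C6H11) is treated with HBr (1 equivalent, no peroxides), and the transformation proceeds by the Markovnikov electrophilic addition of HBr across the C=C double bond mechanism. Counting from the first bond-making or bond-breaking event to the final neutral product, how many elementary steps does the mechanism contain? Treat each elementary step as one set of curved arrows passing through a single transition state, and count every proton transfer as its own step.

3

Step 1: Electrophilic addition begins with the π(C=C) electrons forming a bond to the proton of HBr. Following Markovnikov's rule, the resulting cation is secondary. The H–Br bond breaks heterolytically, releasing Br⁻.
Step 2: A hydride (H with its bonding pair) migrates from the adjacent cyclohexyl carbon to the cationic centre — a 1,2-hydride shift — upgrading the secondary cation to a tertiary one.
Step 3: Nucleophilic attack by Br⁻ on the carbocation completes the addition, giving R–Br.
Total: 3 elementary steps.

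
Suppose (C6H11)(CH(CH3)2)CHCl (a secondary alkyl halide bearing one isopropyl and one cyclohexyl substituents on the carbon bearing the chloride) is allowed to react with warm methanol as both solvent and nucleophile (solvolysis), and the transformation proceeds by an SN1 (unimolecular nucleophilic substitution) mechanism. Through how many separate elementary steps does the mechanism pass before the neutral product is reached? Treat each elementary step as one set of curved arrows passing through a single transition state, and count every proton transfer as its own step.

4

Step 1: Unassisted departure of Cl⁻ (taking the C–Cl bonding pair) generates a secondary carbocation.
Step 2: Carbocation rearrangement: a 1,2-hydride shift from the adjacent isopropyl carbon converts the initially-formed secondary cation into the more stable tertiary cation.
Step 3: A lone pair on the oxygen of CH3OH attacks the carbocation, forming a new C–O σ-bond and an oxonium ion.
Step 4: Deprotonation of the oxonium oxygen by solvent methanol yields the neutral ether.
Total: 4 elementary steps.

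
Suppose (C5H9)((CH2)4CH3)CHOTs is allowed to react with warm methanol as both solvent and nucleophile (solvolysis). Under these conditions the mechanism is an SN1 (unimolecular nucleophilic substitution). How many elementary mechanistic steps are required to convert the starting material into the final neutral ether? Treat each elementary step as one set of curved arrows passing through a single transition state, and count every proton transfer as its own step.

4

Step 1: Ionisation: the C–O σ-bond cleaves heterolytically; both bonding electrons depart with TsO⁻, leaving a secondary carbocation at the α-carbon.
Step 2: Carbocation rearrangement: a 1,2-hydride shift from the adjacent cyclopentyl carbon converts the initially-formed secondary cation into the more stable tertiary cation.
Step 3: CH3OH donates an oxygen lone pair into the empty p orbital of the cation, giving a protonated ether (an oxonium ion).
Step 4: A second solvent molecule removes the proton on oxygen, giving the neutral ether product.
Total: 4 elementary steps.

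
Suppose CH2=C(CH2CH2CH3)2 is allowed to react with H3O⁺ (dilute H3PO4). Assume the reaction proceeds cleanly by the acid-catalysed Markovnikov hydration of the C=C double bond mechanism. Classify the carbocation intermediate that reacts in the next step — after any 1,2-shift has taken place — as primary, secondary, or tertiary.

tertiary

Step 1: Protonation of the alkene by H3O⁺: the π bond acts as the nucleophile and picks up H⁺, giving the more stable (Markovnikov) tertiary carbocation. H2O is released.
No single 1,2-shift to an adjacent carbon would give a more-substituted cation, so no rearrangement occurs.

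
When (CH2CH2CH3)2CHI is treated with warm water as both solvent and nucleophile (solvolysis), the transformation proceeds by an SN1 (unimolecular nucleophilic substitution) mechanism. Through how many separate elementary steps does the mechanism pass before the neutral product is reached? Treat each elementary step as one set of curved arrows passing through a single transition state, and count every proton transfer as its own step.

Step 1: Rate-determining heterolysis of the C–I bond gives I⁻ and a secondary carbocation.
(No 1,2-shift: no single shift to an adjacent carbon would give a more stable cation.)
Step 2: A lone pair on the oxygen of H2O attacks the carbocation, forming a new C–O σ-bond and an oxonium ion.
Step 3: Deprotonation of the oxonium oxygen by solvent water yields the neutral alcohol.
Total: 3 elementary steps.

3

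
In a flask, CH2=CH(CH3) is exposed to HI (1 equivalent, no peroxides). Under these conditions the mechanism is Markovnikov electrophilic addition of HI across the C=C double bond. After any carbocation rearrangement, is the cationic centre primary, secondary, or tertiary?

secondary

Step 1: The π electrons of the C=C bond attack a proton of HI; Markovnikov addition places the new C–H on the less-substituted alkene carbon, so the positive charge ends up on the more-substituted carbon — a secondary carbocation. The H–I bond breaks heterolytically, releasing I⁻.
No single 1,2-shift to an adjacent carbon would give a more-substituted cation, so no rearrangement occurs.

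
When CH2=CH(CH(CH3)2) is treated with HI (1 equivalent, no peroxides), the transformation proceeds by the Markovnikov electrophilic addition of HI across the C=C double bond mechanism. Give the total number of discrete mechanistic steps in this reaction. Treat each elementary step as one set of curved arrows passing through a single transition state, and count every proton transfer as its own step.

Step 1: The π electrons of the C=C bond attack a proton of HI; Markovnikov addition places the new C–H on the less-substituted alkene carbon, so the positive charge ends up on the more-substituted carbon — a secondary carbocation. The H–I bond breaks heterolytically, releasing I⁻.
Step 2: A hydride (H with its bonding pair) migrates from the adjacent isopropyl carbon to the cationic centre — a 1,2-hydride shift — upgrading the secondary cation to a tertiary one.
Step 3: Nucleophilic attack by I⁻ on the carbocation completes the addition, giving R–I.
Total: 3 elementary steps.

3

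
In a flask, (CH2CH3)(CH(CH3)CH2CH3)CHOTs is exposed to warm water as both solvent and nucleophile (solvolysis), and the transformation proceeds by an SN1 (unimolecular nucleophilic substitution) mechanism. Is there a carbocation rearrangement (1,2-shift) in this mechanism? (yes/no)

The first-formed carbocation is secondary.
The adjacent sec-butyl carbon already bears 2 other carbon substituents and has a hydrogen to migrate; after a 1,2-hydride shift from that carbon the positive charge sits on a tertiary centre.
Tertiary is more stable than secondary, so the shift occurs.

yes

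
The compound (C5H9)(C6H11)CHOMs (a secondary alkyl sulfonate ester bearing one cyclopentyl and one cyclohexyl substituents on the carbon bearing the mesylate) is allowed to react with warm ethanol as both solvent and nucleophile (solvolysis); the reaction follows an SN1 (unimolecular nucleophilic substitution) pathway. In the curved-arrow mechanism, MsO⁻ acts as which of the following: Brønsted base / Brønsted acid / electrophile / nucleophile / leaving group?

leaving group

Step 1: The C–O bond breaks with both electrons going to the mesylate; MsO⁻ leaves and a secondary carbocation remains.
MsO⁻ departs with both electrons of the breaking σ-bond — that is the definition of a leaving group.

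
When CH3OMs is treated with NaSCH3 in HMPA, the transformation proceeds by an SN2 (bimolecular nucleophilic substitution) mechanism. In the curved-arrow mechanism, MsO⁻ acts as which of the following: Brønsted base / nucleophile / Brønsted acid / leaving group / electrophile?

Step 1: The methanethiolate nucleophile donates a lone pair from S to the α-carbon in a backside attack; simultaneously the C–O σ-bond breaks and both of its electrons leave with MsO⁻. One concerted step with inversion of configuration.
MsO⁻ departs with both electrons of the breaking σ-bond — that is the definition of a leaving group.

leaving group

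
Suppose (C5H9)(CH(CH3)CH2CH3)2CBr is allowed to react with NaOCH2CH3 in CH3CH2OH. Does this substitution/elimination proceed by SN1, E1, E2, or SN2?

E2

Conditions: a strong base with a tertiary substrate bearing a β-hydrogen.
These conditions are the textbook signature of the E2 pathway.
A strong (often hindered) base removes a β-H in concert with loss of the leaving group — bimolecular elimination.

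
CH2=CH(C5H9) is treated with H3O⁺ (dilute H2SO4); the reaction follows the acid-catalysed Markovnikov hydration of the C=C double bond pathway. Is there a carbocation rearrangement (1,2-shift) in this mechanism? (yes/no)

The first-formed carbocation is secondary.
The adjacent cyclopentyl carbon already bears 2 other carbon substituents and has a hydrogen to migrate; after a 1,2-hydride shift from that carbon the positive charge sits on a tertiary centre.
Tertiary is more stable than secondary, so the shift occurs.

yes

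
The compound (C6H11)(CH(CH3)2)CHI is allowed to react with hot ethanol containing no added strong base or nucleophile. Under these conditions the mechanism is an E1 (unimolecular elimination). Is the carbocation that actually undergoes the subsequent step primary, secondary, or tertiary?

tertiary

Step 1: The C–I bond breaks with both electrons going to the iodide; I⁻ leaves and a secondary carbocation remains.
Step 2: A hydride (H with its bonding pair) migrates from the adjacent isopropyl carbon to the cationic centre — a 1,2-hydride shift — upgrading the secondary cation to a tertiary one.
The cation rearranges from secondary to tertiary via a 1,2-hydride shift from the adjacent isopropyl carbon; the tertiary cation is what reacts next.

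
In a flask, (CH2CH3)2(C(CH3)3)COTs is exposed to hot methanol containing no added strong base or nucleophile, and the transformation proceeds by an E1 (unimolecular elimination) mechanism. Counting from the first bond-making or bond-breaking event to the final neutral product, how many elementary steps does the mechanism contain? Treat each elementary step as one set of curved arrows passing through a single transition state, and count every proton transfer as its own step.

Step 1: Ionisation: the C–O σ-bond cleaves heterolytically; both bonding electrons depart with TsO⁻, leaving a tertiary carbocation at the α-carbon.
(No 1,2-shift: no single shift to an adjacent carbon would give a more stable cation.)
Step 2: A methanol molecule (solvent) deprotonates a β-carbon; as the C–H bond breaks, those electrons form the new alkene π bond.
Total: 2 elementary steps.

2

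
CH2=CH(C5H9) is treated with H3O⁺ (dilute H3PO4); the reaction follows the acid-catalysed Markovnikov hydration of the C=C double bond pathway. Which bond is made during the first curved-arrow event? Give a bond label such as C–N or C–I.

C–H

Step 1: Electrophilic addition begins with the π(C=C) electrons forming a bond to the proton of H3O⁺. Following Markovnikov's rule, the resulting cation is secondary. H2O is released.
The bond formed in this step is the C–H bond.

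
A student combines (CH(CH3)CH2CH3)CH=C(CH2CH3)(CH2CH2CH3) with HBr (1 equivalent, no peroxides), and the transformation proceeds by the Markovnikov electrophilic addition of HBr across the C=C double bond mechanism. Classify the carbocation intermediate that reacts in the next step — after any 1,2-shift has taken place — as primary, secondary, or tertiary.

Step 1: The π electrons of the C=C bond attack a proton of HBr; Markovnikov addition places the new C–H on the less-substituted alkene carbon, so the positive charge ends up on the more-substituted carbon — a tertiary carbocation. The H–Br bond breaks heterolytically, releasing Br⁻.
No single 1,2-shift to an adjacent carbon would give a more-substituted cation, so no rearrangement occurs.

tertiary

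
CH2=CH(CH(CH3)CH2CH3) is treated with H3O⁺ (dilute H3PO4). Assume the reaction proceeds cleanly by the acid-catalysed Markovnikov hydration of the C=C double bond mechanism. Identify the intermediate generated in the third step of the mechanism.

oxonium ion

Step 1: Electrophilic addition begins with the π(C=C) electrons forming a bond to the proton of H3O⁺. Following Markovnikov's rule, the resulting cation is secondary. H2O is released.
Step 2: Carbocation rearrangement: a 1,2-hydride shift from the adjacent sec-butyl carbon converts the initially-formed secondary cation into the more stable tertiary cation.
Step 3: Water acts as the nucleophile: an oxygen lone pair bonds to the cationic carbon, giving an oxonium-ion intermediate.
After step 3 the species present is an oxonium ion.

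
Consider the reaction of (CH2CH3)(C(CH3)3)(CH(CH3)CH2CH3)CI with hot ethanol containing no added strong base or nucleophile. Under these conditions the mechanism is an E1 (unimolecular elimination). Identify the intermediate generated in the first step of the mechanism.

Step 1: Unassisted departure of I⁻ (taking the C–I bonding pair) generates a tertiary carbocation.
After step 1 the species present is a tertiary carbocation.

tertiary carbocation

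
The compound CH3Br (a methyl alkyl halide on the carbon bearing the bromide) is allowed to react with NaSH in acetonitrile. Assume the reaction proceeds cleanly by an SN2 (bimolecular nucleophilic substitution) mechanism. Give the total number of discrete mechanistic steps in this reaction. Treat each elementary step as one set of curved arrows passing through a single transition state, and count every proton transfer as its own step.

1

Step 1: The hydrosulfide nucleophile donates a lone pair from S to the α-carbon in a backside attack; simultaneously the C–Br σ-bond breaks and both of its electrons leave with Br⁻. One concerted step with inversion of configuration.
Total: 1 elementary step.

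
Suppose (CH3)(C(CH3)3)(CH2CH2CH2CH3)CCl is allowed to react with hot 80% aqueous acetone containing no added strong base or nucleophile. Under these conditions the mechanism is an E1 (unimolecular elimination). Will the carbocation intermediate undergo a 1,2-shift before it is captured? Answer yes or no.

no

The first-formed carbocation is tertiary.
No single 1,2-shift to an adjacent carbon would produce a more-substituted cation than the one already present, so no rearrangement occurs.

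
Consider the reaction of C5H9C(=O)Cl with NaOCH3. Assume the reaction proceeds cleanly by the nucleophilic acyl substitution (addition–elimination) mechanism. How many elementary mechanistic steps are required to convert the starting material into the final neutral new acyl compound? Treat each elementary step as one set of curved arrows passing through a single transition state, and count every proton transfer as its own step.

Step 1: Nucleophilic addition of CH3O⁻ to the acyl carbon breaks the π(C=O) bond and yields a tetrahedral, anionic intermediate.
Step 2: Elimination step: re-formation of the carbonyl π bond drives out Cl⁻, giving the new acyl compound.
Total: 2 elementary steps.

2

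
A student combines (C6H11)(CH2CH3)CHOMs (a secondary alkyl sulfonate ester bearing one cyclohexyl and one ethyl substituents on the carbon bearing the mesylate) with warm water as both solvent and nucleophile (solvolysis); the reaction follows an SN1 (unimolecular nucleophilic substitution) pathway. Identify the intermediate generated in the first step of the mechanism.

secondary carbocation

Step 1: Rate-determining heterolysis of the C–O bond gives MsO⁻ and a secondary carbocation.
After step 1 the species present is a secondary carbocation.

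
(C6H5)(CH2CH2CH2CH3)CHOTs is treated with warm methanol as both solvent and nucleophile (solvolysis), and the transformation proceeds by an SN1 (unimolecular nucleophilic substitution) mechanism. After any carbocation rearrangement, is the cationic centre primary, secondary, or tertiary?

secondary

Step 1: Rate-determining heterolysis of the C–O bond gives TsO⁻ and a secondary carbocation.
No single 1,2-shift to an adjacent carbon would give a more-substituted cation, so no rearrangement occurs.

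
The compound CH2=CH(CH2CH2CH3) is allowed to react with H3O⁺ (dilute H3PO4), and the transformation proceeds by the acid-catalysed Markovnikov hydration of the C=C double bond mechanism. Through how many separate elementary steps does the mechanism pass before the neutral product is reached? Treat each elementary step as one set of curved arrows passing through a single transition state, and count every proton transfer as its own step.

3

Step 1: Electrophilic addition begins with the π(C=C) electrons forming a bond to the proton of H3O⁺. Following Markovnikov's rule, the resulting cation is secondary. H2O is released.
(No 1,2-shift: no single shift to an adjacent carbon would give a more stable cation.)
Step 2: Water acts as the nucleophile: an oxygen lone pair bonds to the cationic carbon, giving an oxonium-ion intermediate.
Step 3: H2O removes a proton from the oxonium oxygen, regenerating H3O⁺ and giving the neutral alcohol.
Total: 3 elementary steps.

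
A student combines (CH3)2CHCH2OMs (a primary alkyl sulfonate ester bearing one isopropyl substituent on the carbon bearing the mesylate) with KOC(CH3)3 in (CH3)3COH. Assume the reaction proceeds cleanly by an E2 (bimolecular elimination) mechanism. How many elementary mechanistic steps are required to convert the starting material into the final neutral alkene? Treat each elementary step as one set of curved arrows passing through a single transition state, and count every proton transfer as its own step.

1

Step 1: Concerted anti-periplanar elimination: (CH3)3CO⁻ abstracts a β-H while MsO⁻ leaves, and the C–H electrons become the new C=C π bond — all in a single transition state.
Total: 1 elementary step.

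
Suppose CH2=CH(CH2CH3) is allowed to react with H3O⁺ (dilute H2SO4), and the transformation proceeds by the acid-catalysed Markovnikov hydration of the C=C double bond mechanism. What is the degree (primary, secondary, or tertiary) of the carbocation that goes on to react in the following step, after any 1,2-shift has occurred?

secondary

Step 1: The π electrons of the C=C bond attack a proton of H3O⁺; Markovnikov addition places the new C–H on the less-substituted alkene carbon, so the positive charge ends up on the more-substituted carbon — a secondary carbocation. H2O is released.
No single 1,2-shift to an adjacent carbon would give a more-substituted cation, so no rearrangement occurs.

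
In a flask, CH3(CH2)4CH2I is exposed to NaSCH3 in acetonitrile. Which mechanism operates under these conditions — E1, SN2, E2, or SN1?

SN2

Conditions: a primary substrate with a strong nucleophile in the polar aprotic solvent acetonitrile.
These conditions are the textbook signature of the SN2 pathway.
An unhindered substrate with a strong nucleophile in a polar aprotic solvent favours one-step backside displacement.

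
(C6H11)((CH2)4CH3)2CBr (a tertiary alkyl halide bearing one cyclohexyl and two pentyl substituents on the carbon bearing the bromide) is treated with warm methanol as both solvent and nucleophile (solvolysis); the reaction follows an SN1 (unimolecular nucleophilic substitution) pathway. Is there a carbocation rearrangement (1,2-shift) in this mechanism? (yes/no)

no

The first-formed carbocation is tertiary.
No single 1,2-shift to an adjacent carbon would produce a more-substituted cation than the one already present, so no rearrangement occurs.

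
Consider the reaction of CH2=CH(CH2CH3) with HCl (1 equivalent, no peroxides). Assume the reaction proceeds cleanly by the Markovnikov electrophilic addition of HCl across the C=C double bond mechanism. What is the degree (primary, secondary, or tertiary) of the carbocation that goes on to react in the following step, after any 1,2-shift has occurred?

Step 1: The π electrons of the C=C bond attack a proton of HCl; Markovnikov addition places the new C–H on the less-substituted alkene carbon, so the positive charge ends up on the more-substituted carbon — a secondary carbocation. The H–Cl bond breaks heterolytically, releasing Cl⁻.
No single 1,2-shift to an adjacent carbon would give a more-substituted cation, so no rearrangement occurs.

secondary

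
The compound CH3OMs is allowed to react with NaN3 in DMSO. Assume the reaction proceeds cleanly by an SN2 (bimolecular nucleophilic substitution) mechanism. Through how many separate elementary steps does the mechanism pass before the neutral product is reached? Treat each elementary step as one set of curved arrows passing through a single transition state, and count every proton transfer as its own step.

1

Step 1: Backside attack by N3⁻ on the carbon bearing the mesylate: the new C–N bond forms as the C–O bond breaks, with Walden inversion at carbon.
Total: 1 elementary step.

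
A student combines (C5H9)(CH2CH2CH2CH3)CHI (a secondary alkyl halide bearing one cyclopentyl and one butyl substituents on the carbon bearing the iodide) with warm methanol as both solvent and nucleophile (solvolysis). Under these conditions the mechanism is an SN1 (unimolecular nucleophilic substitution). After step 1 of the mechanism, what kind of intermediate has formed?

Step 1: Unassisted departure of I⁻ (taking the C–I bonding pair) generates a secondary carbocation.
After step 1 the species present is a secondary carbocation.

secondary carbocation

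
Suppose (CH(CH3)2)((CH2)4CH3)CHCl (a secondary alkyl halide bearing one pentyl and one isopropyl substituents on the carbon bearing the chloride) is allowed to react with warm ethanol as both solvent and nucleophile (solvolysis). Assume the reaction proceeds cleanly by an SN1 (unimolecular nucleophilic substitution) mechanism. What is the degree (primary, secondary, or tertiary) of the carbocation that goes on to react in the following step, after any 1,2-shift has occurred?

tertiary

Step 1: Ionisation: the C–Cl σ-bond cleaves heterolytically; both bonding electrons depart with Cl⁻, leaving a secondary carbocation at the α-carbon.
Step 2: A hydride (H with its bonding pair) migrates from the adjacent isopropyl carbon to the cationic centre — a 1,2-hydride shift — upgrading the secondary cation to a tertiary one.
The cation rearranges from secondary to tertiary via a 1,2-hydride shift from the adjacent isopropyl carbon; the tertiary cation is what reacts next.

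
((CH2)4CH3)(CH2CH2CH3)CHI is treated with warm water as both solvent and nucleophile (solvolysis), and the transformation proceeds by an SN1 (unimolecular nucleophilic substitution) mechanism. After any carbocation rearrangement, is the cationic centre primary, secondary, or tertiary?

Step 1: Unassisted departure of I⁻ (taking the C–I bonding pair) generates a secondary carbocation.
No single 1,2-shift to an adjacent carbon would give a more-substituted cation, so no rearrangement occurs.

secondary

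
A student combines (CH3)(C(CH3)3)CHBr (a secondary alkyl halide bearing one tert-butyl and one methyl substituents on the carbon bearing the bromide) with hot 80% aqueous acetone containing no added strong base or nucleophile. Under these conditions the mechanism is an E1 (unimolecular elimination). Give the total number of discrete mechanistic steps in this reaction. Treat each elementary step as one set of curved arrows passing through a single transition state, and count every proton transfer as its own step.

3

Step 1: Ionisation: the C–Br σ-bond cleaves heterolytically; both bonding electrons depart with Br⁻, leaving a secondary carbocation at the α-carbon.
Step 2: A methyl group with its bonding pair migrates from the adjacent tert-butyl carbon to the cationic centre — a 1,2-methyl shift — upgrading the secondary cation to a tertiary one.
Step 3: Loss of a β-proton to a water molecule of the solvent: the C–H bonding pair collapses toward the cationic carbon to form the C=C π bond, yielding the alkene.
Total: 3 elementary steps.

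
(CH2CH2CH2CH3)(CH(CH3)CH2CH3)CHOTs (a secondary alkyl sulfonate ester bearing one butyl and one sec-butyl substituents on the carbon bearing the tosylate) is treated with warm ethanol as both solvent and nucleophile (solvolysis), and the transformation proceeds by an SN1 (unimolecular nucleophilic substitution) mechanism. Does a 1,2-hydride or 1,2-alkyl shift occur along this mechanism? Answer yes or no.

yes

The first-formed carbocation is secondary.
The adjacent sec-butyl carbon already bears 2 other carbon substituents and has a hydrogen to migrate; after a 1,2-hydride shift from that carbon the positive charge sits on a tertiary centre.
Tertiary is more stable than secondary, so the shift occurs.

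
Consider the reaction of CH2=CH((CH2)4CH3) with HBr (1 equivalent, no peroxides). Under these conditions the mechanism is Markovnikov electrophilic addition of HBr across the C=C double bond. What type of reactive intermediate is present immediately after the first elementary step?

secondary carbocation

Step 1: Electrophilic addition begins with the π(C=C) electrons forming a bond to the proton of HBr. Following Markovnikov's rule, the resulting cation is secondary. The H–Br bond breaks heterolytically, releasing Br⁻.
After step 1 the species present is a secondary carbocation.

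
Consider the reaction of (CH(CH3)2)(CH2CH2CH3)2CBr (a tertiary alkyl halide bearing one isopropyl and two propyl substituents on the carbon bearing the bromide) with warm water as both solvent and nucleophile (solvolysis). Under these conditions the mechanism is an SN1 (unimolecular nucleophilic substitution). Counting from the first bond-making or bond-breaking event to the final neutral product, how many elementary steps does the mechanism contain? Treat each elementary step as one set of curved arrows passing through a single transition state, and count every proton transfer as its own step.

3

Step 1: Ionisation: the C–Br σ-bond cleaves heterolytically; both bonding electrons depart with Br⁻, leaving a tertiary carbocation at the α-carbon.
(No 1,2-shift: no single shift to an adjacent carbon would give a more stable cation.)
Step 2: H2O donates an oxygen lone pair into the empty p orbital of the cation, giving a protonated alcohol (an oxonium ion).
Step 3: A second solvent molecule removes the proton on oxygen, giving the neutral alcohol product.
Total: 3 elementary steps.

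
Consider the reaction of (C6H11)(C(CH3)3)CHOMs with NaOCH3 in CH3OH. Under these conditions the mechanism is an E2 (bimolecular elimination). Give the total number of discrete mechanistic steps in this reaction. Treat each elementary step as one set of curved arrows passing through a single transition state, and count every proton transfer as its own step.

Step 1: The strong base CH3O⁻ removes a β-hydrogen; in the same concerted event the electrons of the breaking C–H bond form the new π(C=C) bond and the C–O σ-bond breaks, expelling MsO⁻. Anti-periplanar geometry; one transition state.
Total: 1 elementary step.

1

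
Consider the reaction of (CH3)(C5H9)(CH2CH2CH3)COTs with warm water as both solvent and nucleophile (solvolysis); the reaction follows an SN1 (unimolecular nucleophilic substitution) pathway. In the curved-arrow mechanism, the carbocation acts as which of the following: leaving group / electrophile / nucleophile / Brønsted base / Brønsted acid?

electrophile

Step 2: A lone pair on the oxygen of H2O attacks the carbocation, forming a new C–O σ-bond and an oxonium ion.
The carbocation accepts an electron pair into an empty or π* orbital — it is the electrophile.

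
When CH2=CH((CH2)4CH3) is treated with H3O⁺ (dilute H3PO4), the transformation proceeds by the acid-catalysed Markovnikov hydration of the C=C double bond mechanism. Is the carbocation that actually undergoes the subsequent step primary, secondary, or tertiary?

Step 1: The π electrons of the C=C bond attack a proton of H3O⁺; Markovnikov addition places the new C–H on the less-substituted alkene carbon, so the positive charge ends up on the more-substituted carbon — a secondary carbocation. H2O is released.
No single 1,2-shift to an adjacent carbon would give a more-substituted cation, so no rearrangement occurs.

secondary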